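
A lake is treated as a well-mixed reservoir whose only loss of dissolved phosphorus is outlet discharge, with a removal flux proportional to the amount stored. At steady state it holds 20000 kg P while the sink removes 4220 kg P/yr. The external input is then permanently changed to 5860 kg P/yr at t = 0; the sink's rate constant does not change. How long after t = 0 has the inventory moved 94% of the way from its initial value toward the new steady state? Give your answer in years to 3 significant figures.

13.3 yr

τ = M₀/F₀ = 20000/4220 = 4.739 yr.
The remaining gap fraction is e^(−t/τ); 94% covered ⇒ e^(−t/τ) = 0.0600.
t = −τ ln(0.0600) = 4.739 × 2.813 = 13.33 yr.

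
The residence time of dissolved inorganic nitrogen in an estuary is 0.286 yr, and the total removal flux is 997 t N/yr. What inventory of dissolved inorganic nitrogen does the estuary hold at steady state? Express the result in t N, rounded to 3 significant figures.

τ = M/F ⇒ M = τ × F = 0.286 × 997 = 285.1 t N.

285 t N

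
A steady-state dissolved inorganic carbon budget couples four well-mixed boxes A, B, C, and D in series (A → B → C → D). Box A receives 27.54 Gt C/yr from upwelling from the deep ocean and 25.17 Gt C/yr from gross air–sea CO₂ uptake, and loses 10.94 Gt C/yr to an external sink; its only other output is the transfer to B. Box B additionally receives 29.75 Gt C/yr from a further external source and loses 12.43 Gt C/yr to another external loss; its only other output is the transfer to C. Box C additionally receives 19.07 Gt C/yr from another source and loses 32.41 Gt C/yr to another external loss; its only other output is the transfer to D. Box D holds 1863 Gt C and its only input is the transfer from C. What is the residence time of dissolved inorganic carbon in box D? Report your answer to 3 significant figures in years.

Box A: F(A→B) = (27.54 + 25.17) − 10.94 = 41.770 Gt C/yr.
Box B: F(B→C) = (41.770 + 29.75) − 12.43 = 59.090 Gt C/yr.
Box C: F(C→D) = (59.090 + 19.07) − 32.41 = 45.750 Gt C/yr.
Box D throughput = its input = 45.750 Gt C/yr; τ = 1863 / 45.750 = 40.72 yr.

40.7 yr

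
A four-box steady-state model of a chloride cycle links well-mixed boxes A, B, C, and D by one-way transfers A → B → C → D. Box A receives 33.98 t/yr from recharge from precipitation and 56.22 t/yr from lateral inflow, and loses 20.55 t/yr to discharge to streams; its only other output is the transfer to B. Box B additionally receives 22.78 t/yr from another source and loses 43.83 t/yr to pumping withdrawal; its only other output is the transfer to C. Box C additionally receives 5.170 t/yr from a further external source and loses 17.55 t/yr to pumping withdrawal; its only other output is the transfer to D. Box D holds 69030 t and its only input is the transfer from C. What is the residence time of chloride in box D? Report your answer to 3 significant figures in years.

Box A: F(A→B) = (33.98 + 56.22) − 20.55 = 69.650 t/yr.
Box B: F(B→C) = (69.650 + 22.78) − 43.83 = 48.600 t/yr.
Box C: F(C→D) = (48.600 + 5.170) − 17.55 = 36.220 t/yr.
Box D throughput = its input = 36.220 t/yr; τ = 69030 / 36.220 = 1906 yr.

1910 yr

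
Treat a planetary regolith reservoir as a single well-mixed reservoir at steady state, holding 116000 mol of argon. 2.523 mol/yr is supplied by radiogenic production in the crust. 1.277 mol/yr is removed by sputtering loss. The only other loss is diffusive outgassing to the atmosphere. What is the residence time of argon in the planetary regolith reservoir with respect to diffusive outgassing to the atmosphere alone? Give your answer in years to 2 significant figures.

93000 yr

At steady state ΣF_in = ΣF_out.
ΣF_in = 2.5230 mol/yr.
Diffusive outgassing to the atmosphere flux = ΣF_in − (1.277) = 2.5230 − 1.277 = 1.246 mol/yr.
τ = M / F = 116000 / 1.246 = 93100 yr.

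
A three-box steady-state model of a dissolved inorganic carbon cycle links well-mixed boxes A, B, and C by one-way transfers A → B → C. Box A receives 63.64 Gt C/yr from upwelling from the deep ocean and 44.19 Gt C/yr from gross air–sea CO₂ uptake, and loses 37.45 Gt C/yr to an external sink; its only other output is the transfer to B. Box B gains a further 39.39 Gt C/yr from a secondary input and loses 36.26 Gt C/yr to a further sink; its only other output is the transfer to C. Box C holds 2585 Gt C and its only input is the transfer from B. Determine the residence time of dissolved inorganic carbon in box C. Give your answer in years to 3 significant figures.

Box A: F(A→B) = (63.64 + 44.19) − 37.45 = 70.380 Gt C/yr.
Box B: F(B→C) = (70.380 + 39.39) − 36.26 = 73.510 Gt C/yr.
Box C throughput = its input = 73.510 Gt C/yr; τ = 2585 / 73.510 = 35.17 yr.

35.2 yr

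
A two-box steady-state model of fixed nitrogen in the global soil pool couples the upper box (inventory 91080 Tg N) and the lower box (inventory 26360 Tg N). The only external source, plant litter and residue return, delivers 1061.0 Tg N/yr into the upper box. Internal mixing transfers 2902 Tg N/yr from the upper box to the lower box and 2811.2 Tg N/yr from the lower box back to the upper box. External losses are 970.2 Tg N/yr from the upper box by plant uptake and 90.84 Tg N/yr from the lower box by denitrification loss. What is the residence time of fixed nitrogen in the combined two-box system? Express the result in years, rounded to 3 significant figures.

For the system as a whole, the A↔B exchange is internal and contributes nothing to the throughput; only the external sinks remove mass.
M_total = 91080 + 26360 = 117440 Tg N.
ΣF_external_out = 970.2 + 90.84 = 1061.0 Tg N/yr.
τ = M_total / ΣF_ext = 117440 / 1061.0 = 110.7 yr.

111 yr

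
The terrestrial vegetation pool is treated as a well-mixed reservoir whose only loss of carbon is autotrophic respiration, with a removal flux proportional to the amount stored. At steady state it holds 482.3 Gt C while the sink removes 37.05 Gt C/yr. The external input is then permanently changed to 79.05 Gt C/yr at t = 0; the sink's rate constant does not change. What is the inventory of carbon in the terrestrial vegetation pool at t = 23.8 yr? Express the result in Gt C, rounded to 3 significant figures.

941 Gt C

The sink rate constant is k = F₀/M₀ = 37.05/482.3 = 0.07682 yr⁻¹.
Solving dM/dt = F₁ − kM with M(0) = M₀ gives M(t) = F₁/k + (M₀ − F₁/k)·e^(−kt).
F₁/k = 79.05/0.07682 = 1029.0 Gt C; kt = 0.07682 × 23.8 = 1.828, e^(−kt) = 0.1607.
M(23.8) = 1029.0 + (482.3 − 1029.0) × 0.1607 = 1029.0 − 87.85 = 941.18 Gt C.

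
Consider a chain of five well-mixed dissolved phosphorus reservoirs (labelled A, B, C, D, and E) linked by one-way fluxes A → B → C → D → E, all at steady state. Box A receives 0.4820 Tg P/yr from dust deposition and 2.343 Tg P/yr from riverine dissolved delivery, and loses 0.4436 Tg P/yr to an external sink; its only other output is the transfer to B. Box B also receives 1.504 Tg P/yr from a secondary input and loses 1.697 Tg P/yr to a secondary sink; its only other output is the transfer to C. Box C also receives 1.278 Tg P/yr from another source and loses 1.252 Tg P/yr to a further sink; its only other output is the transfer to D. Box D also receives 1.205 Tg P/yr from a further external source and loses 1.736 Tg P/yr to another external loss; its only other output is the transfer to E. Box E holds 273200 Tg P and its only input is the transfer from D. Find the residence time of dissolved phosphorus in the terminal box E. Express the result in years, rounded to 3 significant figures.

162000 yr

Box A: F(A→B) = (0.4820 + 2.343) − 0.4436 = 2.3814 Tg P/yr.
Box B: F(B→C) = (2.3814 + 1.504) − 1.697 = 2.1884 Tg P/yr.
Box C: F(C→D) = (2.1884 + 1.278) − 1.252 = 2.2144 Tg P/yr.
Box D: F(D→E) = (2.2144 + 1.205) − 1.736 = 1.6834 Tg P/yr.
Box E throughput = its input = 1.6834 Tg P/yr; τ = 273200 / 1.6834 = 162300 yr.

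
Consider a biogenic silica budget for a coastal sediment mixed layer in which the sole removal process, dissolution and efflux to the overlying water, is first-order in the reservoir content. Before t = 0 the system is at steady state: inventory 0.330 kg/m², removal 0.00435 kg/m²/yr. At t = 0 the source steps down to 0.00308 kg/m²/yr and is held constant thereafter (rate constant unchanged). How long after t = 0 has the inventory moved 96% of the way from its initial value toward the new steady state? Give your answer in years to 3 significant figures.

τ = M₀/F₀ = 0.330/0.00435 = 75.86 yr.
The remaining gap fraction is e^(−t/τ); 96% covered ⇒ e^(−t/τ) = 0.0400.
t = −τ ln(0.0400) = 75.86 × 3.219 = 244.2 yr.

244 yr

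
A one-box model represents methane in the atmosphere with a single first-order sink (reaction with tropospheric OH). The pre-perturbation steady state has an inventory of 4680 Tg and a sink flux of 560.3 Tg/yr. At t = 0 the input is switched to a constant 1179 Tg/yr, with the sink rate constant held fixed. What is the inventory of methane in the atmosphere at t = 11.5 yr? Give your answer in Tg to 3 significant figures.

The sink rate constant is k = F₀/M₀ = 560.3/4680 = 0.1197 yr⁻¹.
Solving dM/dt = F₁ − kM with M(0) = M₀ gives M(t) = F₁/k + (M₀ − F₁/k)·e^(−kt).
F₁/k = 1179/0.1197 = 9847.8 Tg; kt = 0.1197 × 11.5 = 1.377, e^(−kt) = 0.2524.
M(11.5) = 9847.8 + (4680 − 9847.8) × 0.2524 = 9847.8 − 1304 = 8543.5 Tg.

8540 Tg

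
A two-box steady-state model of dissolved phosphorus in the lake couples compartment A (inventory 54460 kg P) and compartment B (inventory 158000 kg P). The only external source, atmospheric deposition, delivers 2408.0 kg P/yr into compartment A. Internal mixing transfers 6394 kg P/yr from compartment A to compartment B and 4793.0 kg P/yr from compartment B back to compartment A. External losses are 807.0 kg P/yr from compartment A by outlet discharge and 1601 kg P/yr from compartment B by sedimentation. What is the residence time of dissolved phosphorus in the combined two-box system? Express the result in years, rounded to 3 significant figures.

Residence time in the combined system uses the total inventory and the total *external* removal — internal exchanges between the two boxes cancel.
M_total = 54460 + 158000 = 212460 kg P.
ΣF_external_out = 807.0 + 1601 = 2408.0 kg P/yr.
τ = M_total / ΣF_ext = 212460 / 2408.0 = 88.23 yr.

88.2 yr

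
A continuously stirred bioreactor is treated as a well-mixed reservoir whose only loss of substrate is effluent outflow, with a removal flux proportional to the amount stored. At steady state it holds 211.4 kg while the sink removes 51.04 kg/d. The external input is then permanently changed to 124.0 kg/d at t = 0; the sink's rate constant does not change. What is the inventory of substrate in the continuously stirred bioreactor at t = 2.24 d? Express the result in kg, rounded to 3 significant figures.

The sink rate constant is k = F₀/M₀ = 51.04/211.4 = 0.2414 d⁻¹.
Solving dM/dt = F₁ − kM with M(0) = M₀ gives M(t) = F₁/k + (M₀ − F₁/k)·e^(−kt).
F₁/k = 124.0/0.2414 = 513.59 kg; kt = 0.2414 × 2.24 = 0.5408, e^(−kt) = 0.5823.
M(2.24) = 513.59 + (211.4 − 513.59) × 0.5823 = 513.59 − 176.0 = 337.63 kg.

338 kg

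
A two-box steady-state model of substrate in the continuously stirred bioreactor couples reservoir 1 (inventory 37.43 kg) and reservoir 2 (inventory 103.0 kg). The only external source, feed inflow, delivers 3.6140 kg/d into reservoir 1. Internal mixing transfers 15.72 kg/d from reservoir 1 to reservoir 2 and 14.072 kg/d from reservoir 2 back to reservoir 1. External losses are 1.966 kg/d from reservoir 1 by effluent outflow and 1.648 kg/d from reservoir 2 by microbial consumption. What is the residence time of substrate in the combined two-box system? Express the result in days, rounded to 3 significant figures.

38.9 d

For the system as a whole, the A↔B exchange is internal and contributes nothing to the throughput; only the external sinks remove mass.
M_total = 37.43 + 103.0 = 140.43 kg.
ΣF_external_out = 1.966 + 1.648 = 3.6140 kg/d.
τ = M_total / ΣF_ext = 140.43 / 3.6140 = 38.86 d.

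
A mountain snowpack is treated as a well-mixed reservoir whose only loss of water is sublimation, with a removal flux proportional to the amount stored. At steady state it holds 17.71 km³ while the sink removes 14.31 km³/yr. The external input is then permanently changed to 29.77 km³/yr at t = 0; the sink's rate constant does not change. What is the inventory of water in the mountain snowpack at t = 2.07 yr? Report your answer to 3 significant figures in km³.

33.3 km³

The sink rate constant is k = F₀/M₀ = 14.31/17.71 = 0.8080 yr⁻¹.
Solving dM/dt = F₁ − kM with M(0) = M₀ gives M(t) = F₁/k + (M₀ − F₁/k)·e^(−kt).
F₁/k = 29.77/0.8080 = 36.843 km³; kt = 0.8080 × 2.07 = 1.673, e^(−kt) = 0.1878.
M(2.07) = 36.843 + (17.71 − 36.843) × 0.1878 = 36.843 − 3.592 = 33.251 km³.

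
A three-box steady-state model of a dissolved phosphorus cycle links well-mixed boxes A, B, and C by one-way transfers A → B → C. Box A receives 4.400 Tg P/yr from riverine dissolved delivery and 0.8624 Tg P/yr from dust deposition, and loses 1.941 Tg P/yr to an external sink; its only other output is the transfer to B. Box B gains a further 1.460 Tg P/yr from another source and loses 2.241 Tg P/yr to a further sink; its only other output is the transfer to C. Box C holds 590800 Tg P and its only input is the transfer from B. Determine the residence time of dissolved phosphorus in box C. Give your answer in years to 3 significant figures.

Box A: F(A→B) = (4.400 + 0.8624) − 1.941 = 3.3214 Tg P/yr.
Box B: F(B→C) = (3.3214 + 1.460) − 2.241 = 2.5404 Tg P/yr.
Box C throughput = its input = 2.5404 Tg P/yr; τ = 590800 / 2.5404 = 232600 yr.

233000 yr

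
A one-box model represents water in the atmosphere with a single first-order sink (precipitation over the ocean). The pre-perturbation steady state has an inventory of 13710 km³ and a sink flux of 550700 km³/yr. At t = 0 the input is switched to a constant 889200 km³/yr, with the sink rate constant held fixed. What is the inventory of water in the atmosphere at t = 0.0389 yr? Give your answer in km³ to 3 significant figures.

Residence time τ = M₀/F₀ = 0.02490 yr. The eventual steady state is M_∞ = M₀·(F₁/F₀) = 13710 × 889200/550700 = 22137 km³.
The anomaly ΔM(t) = M(t) − M_∞ decays as ΔM₀·e^(−t/τ) with ΔM₀ = 13710 − 22137 = −8427 km³.
At t = 0.0389 yr, e^(−t/τ) = e^(−1.563) = 0.2096, so ΔM = −1766 km³ and M = 22137 − 1766 = 20371 km³.

20400 km³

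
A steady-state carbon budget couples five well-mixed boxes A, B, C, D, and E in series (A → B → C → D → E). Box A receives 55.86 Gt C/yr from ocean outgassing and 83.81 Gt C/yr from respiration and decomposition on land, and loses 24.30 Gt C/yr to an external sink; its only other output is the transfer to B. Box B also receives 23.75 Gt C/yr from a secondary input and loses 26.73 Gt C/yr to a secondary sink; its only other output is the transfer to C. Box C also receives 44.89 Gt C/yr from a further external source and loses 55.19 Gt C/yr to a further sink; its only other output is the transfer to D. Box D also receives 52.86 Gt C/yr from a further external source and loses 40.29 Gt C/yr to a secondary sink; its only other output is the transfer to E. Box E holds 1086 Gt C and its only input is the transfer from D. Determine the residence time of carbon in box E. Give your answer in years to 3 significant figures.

Box A: F(A→B) = (55.86 + 83.81) − 24.30 = 115.37 Gt C/yr.
Box B: F(B→C) = (115.37 + 23.75) − 26.73 = 112.39 Gt C/yr.
Box C: F(C→D) = (112.39 + 44.89) − 55.19 = 102.09 Gt C/yr.
Box D: F(D→E) = (102.09 + 52.86) − 40.29 = 114.66 Gt C/yr.
Box E throughput = its input = 114.66 Gt C/yr; τ = 1086 / 114.66 = 9.471 yr.

9.47 yr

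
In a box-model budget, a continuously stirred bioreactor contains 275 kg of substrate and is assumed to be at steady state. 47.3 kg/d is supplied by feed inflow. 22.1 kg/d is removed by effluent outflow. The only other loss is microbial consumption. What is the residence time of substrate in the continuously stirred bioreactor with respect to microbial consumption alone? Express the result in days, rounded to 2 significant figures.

11 d

At steady state ΣF_in = ΣF_out.
ΣF_in = 47.300 kg/d.
Microbial consumption flux = ΣF_in − (22.1) = 47.300 − 22.10 = 25.20 kg/d.
τ = M / F = 275 / 25.20 = 10.91 d.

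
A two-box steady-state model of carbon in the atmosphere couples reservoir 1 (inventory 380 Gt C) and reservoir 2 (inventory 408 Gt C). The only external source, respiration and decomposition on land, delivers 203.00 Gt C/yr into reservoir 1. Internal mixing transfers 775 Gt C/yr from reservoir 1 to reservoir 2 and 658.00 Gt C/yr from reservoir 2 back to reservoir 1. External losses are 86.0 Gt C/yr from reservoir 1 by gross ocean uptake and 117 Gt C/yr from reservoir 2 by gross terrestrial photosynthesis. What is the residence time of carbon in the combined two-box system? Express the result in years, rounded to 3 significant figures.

3.88 yr

Residence time in the combined system uses the total inventory and the total *external* removal — internal exchanges between the two boxes cancel.
M_total = 380 + 408 = 788.00 Gt C.
ΣF_external_out = 86.0 + 117 = 203.00 Gt C/yr.
τ = M_total / ΣF_ext = 788.00 / 203.00 = 3.882 yr.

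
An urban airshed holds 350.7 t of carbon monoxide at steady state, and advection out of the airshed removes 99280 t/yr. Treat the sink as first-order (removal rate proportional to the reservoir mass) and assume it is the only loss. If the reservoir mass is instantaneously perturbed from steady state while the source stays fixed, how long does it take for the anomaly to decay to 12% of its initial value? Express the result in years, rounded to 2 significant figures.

0.0075 yr

For a linear reservoir the anomaly decays as exp(−t/τ) with τ = M/F = 350.7/99280 = 0.003532 yr.
exp(−t/τ) = 0.12 ⇒ t = −τ ln(0.12) = 0.003532 × 2.120 = 0.007490 yr.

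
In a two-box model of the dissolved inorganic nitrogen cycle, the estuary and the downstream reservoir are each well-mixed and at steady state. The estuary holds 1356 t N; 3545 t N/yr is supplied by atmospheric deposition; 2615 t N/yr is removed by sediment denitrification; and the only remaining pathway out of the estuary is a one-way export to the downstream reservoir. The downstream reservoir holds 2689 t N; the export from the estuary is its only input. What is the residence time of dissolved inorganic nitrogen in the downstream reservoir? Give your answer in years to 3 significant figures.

2.89 yr

Balance the estuary: ΣF_in = 3545.0 t N/yr.
Export to the downstream reservoir = ΣF_in − (2615) = 930.00 t N/yr.
At steady state the output of the downstream reservoir equals its input, 930.00 t N/yr.
τ = M / F = 2689 / 930.00 = 2.891 yr.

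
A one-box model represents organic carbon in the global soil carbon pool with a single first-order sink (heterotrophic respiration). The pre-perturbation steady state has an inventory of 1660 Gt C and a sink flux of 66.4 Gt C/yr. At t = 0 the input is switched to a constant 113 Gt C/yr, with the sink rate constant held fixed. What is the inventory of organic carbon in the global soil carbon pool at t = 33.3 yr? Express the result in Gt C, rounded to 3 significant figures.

2520 Gt C

Residence time τ = M₀/F₀ = 25.00 yr. The eventual steady state is M_∞ = M₀·(F₁/F₀) = 1660 × 113/66.4 = 2825.0 Gt C.
The anomaly ΔM(t) = M(t) − M_∞ decays as ΔM₀·e^(−t/τ) with ΔM₀ = 1660 − 2825.0 = −1165 Gt C.
At t = 33.3 yr, e^(−t/τ) = e^(−1.332) = 0.2639, so ΔM = −307.5 Gt C and M = 2825.0 − 307.5 = 2517.5 Gt C.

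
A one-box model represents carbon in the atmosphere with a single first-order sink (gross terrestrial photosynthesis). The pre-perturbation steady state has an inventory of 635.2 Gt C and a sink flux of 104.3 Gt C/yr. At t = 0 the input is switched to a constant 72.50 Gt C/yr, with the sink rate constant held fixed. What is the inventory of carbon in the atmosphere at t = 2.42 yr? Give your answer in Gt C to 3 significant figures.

The sink rate constant is k = F₀/M₀ = 104.3/635.2 = 0.1642 yr⁻¹.
Solving dM/dt = F₁ − kM with M(0) = M₀ gives M(t) = F₁/k + (M₀ − F₁/k)·e^(−kt).
F₁/k = 72.50/0.1642 = 441.53 Gt C; kt = 0.1642 × 2.42 = 0.3974, e^(−kt) = 0.6721.
M(2.42) = 441.53 + (635.2 − 441.53) × 0.6721 = 441.53 + 130.2 = 571.69 Gt C.

572 Gt C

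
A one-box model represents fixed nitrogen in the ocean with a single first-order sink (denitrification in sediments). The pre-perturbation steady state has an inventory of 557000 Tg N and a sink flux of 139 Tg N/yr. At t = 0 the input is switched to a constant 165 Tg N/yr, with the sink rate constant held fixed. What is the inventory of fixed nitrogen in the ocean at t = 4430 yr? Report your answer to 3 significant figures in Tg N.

627000 Tg N

Residence time τ = M₀/F₀ = 4007 yr. The eventual steady state is M_∞ = M₀·(F₁/F₀) = 557000 × 165/139 = 661190 Tg N.
The anomaly ΔM(t) = M(t) − M_∞ decays as ΔM₀·e^(−t/τ) with ΔM₀ = 557000 − 661190 = −104200 Tg N.
At t = 4430 yr, e^(−t/τ) = e^(−1.106) = 0.3310, so ΔM = −34490 Tg N and M = 661190 − 34490 = 626700 Tg N.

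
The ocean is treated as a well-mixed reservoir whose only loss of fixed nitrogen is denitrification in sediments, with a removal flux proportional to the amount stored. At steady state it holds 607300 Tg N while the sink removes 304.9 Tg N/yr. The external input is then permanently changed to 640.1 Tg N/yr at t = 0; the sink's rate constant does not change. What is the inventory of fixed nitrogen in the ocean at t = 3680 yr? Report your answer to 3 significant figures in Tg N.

τ = M₀/F₀ = 607300/304.9 = 1992 yr; rate constant k = 1/τ.
New steady state M_∞ = F₁/k = F₁·τ = 640.1 × 1992 = 1.2750×10^6 Tg N.
M(t) = M_∞ + (M₀ − M_∞)·e^(−t/τ); t/τ = 3680/1992 = 1.848, so e^(−t/τ) = 0.1576.
M(t) = 1.2750×10^6 − 667700 × 0.1576 = 1.1697×10^6 Tg N.

1.17×10^6 Tg N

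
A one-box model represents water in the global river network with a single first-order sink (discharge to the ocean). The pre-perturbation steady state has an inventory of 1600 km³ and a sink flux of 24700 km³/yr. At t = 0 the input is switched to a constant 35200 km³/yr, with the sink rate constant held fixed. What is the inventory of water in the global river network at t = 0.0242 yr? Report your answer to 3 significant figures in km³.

The sink rate constant is k = F₀/M₀ = 24700/1600 = 15.44 yr⁻¹.
Solving dM/dt = F₁ − kM with M(0) = M₀ gives M(t) = F₁/k + (M₀ − F₁/k)·e^(−kt).
F₁/k = 35200/15.44 = 2280.2 km³; kt = 15.44 × 0.0242 = 0.3736, e^(−kt) = 0.6883.
M(0.0242) = 2280.2 + (1600 − 2280.2) × 0.6883 = 2280.2 − 468.1 = 1812.0 km³.

1810 km³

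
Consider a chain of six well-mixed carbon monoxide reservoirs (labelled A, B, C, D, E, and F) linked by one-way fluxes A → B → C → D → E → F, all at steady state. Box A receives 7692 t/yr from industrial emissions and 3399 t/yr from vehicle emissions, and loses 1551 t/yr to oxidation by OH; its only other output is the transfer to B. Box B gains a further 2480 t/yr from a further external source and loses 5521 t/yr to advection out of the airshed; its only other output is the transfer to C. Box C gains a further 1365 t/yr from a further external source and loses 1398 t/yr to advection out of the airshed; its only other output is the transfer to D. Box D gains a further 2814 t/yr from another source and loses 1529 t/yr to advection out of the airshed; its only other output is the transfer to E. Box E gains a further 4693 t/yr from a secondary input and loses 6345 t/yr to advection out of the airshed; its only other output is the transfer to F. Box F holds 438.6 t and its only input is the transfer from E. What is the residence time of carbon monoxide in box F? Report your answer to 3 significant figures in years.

0.0719 yr

Box A: F(A→B) = (7692 + 3399) − 1551 = 9540.0 t/yr.
Box B: F(B→C) = (9540.0 + 2480) − 5521 = 6499.0 t/yr.
Box C: F(C→D) = (6499.0 + 1365) − 1398 = 6466.0 t/yr.
Box D: F(D→E) = (6466.0 + 2814) − 1529 = 7751.0 t/yr.
Box E: F(E→F) = (7751.0 + 4693) − 6345 = 6099.0 t/yr.
Box F throughput = its input = 6099.0 t/yr; τ = 438.6 / 6099.0 = 0.07191 yr.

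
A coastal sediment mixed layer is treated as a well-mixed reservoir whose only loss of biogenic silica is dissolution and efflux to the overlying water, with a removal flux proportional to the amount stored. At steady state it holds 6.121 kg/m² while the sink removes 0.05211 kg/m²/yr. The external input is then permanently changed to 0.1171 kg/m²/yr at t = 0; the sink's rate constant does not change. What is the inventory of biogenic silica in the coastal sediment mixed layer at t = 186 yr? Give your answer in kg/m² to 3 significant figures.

The sink rate constant is k = F₀/M₀ = 0.05211/6.121 = 0.008513 yr⁻¹.
Solving dM/dt = F₁ − kM with M(0) = M₀ gives M(t) = F₁/k + (M₀ − F₁/k)·e^(−kt).
F₁/k = 0.1171/0.008513 = 13.755 kg/m²; kt = 0.008513 × 186 = 1.583, e^(−kt) = 0.2053.
M(186) = 13.755 + (6.121 − 13.755) × 0.2053 = 13.755 − 1.567 = 12.188 kg/m².

12.2 kg/m²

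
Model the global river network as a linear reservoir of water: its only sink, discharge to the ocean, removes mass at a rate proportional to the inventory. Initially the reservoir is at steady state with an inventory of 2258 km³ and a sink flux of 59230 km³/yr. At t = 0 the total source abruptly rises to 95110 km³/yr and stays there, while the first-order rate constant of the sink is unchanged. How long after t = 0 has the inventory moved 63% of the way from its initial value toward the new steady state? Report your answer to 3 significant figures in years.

0.0379 yr

τ = M₀/F₀ = 2258/59230 = 0.03812 yr.
The remaining gap fraction is e^(−t/τ); 63% covered ⇒ e^(−t/τ) = 0.370.
t = −τ ln(0.370) = 0.03812 × 0.9943 = 0.03790 yr.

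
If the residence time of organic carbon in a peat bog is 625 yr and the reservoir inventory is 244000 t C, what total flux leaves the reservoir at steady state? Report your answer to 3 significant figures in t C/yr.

F = M / τ = 244000 / 625 = 390.4 t C/yr.

390 t C/yr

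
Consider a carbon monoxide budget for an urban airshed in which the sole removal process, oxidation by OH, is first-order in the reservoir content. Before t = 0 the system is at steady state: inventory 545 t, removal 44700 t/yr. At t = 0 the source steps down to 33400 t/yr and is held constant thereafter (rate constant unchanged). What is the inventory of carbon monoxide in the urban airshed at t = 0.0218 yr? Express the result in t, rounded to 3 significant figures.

The sink rate constant is k = F₀/M₀ = 44700/545 = 82.02 yr⁻¹.
Solving dM/dt = F₁ − kM with M(0) = M₀ gives M(t) = F₁/k + (M₀ − F₁/k)·e^(−kt).
F₁/k = 33400/82.02 = 407.23 t; kt = 82.02 × 0.0218 = 1.788, e^(−kt) = 0.1673.
M(0.0218) = 407.23 + (545 − 407.23) × 0.1673 = 407.23 + 23.05 = 430.27 t.

430 t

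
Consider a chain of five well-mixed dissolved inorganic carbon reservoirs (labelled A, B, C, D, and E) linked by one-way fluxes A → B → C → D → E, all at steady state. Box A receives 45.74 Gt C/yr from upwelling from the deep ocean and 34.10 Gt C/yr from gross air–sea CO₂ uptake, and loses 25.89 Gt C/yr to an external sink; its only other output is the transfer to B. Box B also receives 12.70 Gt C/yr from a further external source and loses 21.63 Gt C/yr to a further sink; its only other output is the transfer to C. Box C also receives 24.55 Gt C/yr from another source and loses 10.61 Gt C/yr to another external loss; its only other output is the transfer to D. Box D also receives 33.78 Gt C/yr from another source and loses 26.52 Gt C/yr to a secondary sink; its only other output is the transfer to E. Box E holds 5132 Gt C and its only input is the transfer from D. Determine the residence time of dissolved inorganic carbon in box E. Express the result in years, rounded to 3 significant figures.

77.5 yr

Box A: F(A→B) = (45.74 + 34.10) − 25.89 = 53.950 Gt C/yr.
Box B: F(B→C) = (53.950 + 12.70) − 21.63 = 45.020 Gt C/yr.
Box C: F(C→D) = (45.020 + 24.55) − 10.61 = 58.960 Gt C/yr.
Box D: F(D→E) = (58.960 + 33.78) − 26.52 = 66.220 Gt C/yr.
Box E throughput = its input = 66.220 Gt C/yr; τ = 5132 / 66.220 = 77.50 yr.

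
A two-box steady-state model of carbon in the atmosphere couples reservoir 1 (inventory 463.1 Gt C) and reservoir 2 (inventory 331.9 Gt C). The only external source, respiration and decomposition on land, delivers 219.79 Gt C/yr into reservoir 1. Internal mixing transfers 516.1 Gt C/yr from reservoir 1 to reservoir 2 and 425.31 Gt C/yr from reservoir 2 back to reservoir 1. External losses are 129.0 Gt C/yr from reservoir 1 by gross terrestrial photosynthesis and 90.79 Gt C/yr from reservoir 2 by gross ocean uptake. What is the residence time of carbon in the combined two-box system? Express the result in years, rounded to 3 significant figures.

Residence time in the combined system uses the total inventory and the total *external* removal — internal exchanges between the two boxes cancel.
M_total = 463.1 + 331.9 = 795.00 Gt C.
ΣF_external_out = 129.0 + 90.79 = 219.79 Gt C/yr.
τ = M_total / ΣF_ext = 795.00 / 219.79 = 3.617 yr.

3.62 yr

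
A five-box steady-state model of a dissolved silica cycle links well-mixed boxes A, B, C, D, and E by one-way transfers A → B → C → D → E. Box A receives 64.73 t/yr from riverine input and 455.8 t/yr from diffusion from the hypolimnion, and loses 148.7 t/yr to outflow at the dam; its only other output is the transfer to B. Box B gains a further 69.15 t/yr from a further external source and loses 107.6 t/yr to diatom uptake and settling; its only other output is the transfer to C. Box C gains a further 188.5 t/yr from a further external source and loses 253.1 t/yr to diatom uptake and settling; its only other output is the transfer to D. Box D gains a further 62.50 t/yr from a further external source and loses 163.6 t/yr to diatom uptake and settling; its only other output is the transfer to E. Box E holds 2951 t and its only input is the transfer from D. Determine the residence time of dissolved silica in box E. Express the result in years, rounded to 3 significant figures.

Box A: F(A→B) = (64.73 + 455.8) − 148.7 = 371.83 t/yr.
Box B: F(B→C) = (371.83 + 69.15) − 107.6 = 333.38 t/yr.
Box C: F(C→D) = (333.38 + 188.5) − 253.1 = 268.78 t/yr.
Box D: F(D→E) = (268.78 + 62.50) − 163.6 = 167.68 t/yr.
Box E throughput = its input = 167.68 t/yr; τ = 2951 / 167.68 = 17.60 yr.

17.6 yr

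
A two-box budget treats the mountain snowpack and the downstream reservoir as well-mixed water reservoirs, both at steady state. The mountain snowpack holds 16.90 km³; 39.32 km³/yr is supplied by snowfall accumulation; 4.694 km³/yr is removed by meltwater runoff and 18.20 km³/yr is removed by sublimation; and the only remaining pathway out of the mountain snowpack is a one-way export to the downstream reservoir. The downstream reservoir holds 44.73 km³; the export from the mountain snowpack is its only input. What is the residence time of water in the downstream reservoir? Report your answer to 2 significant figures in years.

2.7 yr

Balance the mountain snowpack: ΣF_in = 39.320 km³/yr.
Export to the downstream reservoir = ΣF_in − (4.694 + 18.20) = 16.426 km³/yr.
At steady state the output of the downstream reservoir equals its input, 16.426 km³/yr.
τ = M / F = 44.73 / 16.426 = 2.723 yr.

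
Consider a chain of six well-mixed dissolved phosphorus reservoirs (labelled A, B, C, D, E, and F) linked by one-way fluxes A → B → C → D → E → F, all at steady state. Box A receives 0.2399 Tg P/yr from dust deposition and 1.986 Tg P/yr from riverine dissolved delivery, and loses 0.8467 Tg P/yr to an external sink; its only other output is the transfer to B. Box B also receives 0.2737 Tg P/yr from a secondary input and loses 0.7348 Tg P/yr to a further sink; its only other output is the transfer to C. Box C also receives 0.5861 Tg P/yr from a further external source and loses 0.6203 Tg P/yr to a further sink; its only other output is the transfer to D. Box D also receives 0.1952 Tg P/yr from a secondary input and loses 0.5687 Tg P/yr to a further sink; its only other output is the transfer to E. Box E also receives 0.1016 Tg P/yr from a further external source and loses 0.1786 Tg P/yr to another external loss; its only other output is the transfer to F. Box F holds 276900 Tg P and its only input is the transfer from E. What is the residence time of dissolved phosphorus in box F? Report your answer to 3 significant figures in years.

Box A: F(A→B) = (0.2399 + 1.986) − 0.8467 = 1.3792 Tg P/yr.
Box B: F(B→C) = (1.3792 + 0.2737) − 0.7348 = 0.91810 Tg P/yr.
Box C: F(C→D) = (0.91810 + 0.5861) − 0.6203 = 0.88390 Tg P/yr.
Box D: F(D→E) = (0.88390 + 0.1952) − 0.5687 = 0.51040 Tg P/yr.
Box E: F(E→F) = (0.51040 + 0.1016) − 0.1786 = 0.43340 Tg P/yr.
Box F throughput = its input = 0.43340 Tg P/yr; τ = 276900 / 0.43340 = 638900 yr.

639000 yr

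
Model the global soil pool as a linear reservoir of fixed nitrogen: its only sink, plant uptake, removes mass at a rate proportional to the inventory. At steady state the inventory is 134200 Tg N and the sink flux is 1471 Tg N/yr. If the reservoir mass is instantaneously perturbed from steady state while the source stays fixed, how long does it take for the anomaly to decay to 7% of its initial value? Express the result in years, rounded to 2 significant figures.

240 yr

For a linear reservoir the anomaly decays as exp(−t/τ) with τ = M/F = 134200/1471 = 91.23 yr.
exp(−t/τ) = 0.07 ⇒ t = −τ ln(0.07) = 91.23 × 2.659 = 242.6 yr.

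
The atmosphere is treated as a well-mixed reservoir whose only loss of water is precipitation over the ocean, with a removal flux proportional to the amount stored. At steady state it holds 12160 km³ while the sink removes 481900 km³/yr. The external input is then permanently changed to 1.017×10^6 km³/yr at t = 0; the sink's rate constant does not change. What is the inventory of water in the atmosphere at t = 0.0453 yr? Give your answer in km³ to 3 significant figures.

23400 km³

Residence time τ = M₀/F₀ = 0.02523 yr. The eventual steady state is M_∞ = M₀·(F₁/F₀) = 12160 × 1.017×10^6/481900 = 25662 km³.
The anomaly ΔM(t) = M(t) − M_∞ decays as ΔM₀·e^(−t/τ) with ΔM₀ = 12160 − 25662 = −13500 km³.
At t = 0.0453 yr, e^(−t/τ) = e^(−1.795) = 0.1661, so ΔM = −2243 km³ and M = 25662 − 2243 = 23420 km³.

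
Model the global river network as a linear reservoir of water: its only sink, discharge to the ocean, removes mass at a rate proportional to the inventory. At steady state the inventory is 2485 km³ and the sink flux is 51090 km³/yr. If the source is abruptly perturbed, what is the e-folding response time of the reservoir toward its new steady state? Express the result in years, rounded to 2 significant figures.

For a linear reservoir the response time equals the residence time τ = M/F.
τ = 2485 / 51090 = 0.04864 yr.

0.049 yr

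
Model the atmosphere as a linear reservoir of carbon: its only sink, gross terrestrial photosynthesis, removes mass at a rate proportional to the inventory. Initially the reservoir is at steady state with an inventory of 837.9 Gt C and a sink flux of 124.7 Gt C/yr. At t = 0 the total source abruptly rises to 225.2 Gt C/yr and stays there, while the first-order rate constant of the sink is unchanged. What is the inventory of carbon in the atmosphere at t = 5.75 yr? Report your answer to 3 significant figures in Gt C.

1230 Gt C

τ = M₀/F₀ = 837.9/124.7 = 6.719 yr; rate constant k = 1/τ.
New steady state M_∞ = F₁/k = F₁·τ = 225.2 × 6.719 = 1513.2 Gt C.
M(t) = M_∞ + (M₀ − M_∞)·e^(−t/τ); t/τ = 5.75/6.719 = 0.8557, so e^(−t/τ) = 0.4250.
M(t) = 1513.2 − 675.3 × 0.4250 = 1226.2 Gt C.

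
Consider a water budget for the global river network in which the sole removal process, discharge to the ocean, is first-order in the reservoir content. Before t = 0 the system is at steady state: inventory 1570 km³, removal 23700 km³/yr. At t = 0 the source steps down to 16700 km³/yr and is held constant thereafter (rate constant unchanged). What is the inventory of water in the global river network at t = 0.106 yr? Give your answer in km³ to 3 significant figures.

τ = M₀/F₀ = 1570/23700 = 0.06624 yr; rate constant k = 1/τ.
New steady state M_∞ = F₁/k = F₁·τ = 16700 × 0.06624 = 1106.3 km³.
M(t) = M_∞ + (M₀ − M_∞)·e^(−t/τ); t/τ = 0.106/0.06624 = 1.600, so e^(−t/τ) = 0.2019.
M(t) = 1106.3 + 463.7 × 0.2019 = 1199.9 km³.

1200 km³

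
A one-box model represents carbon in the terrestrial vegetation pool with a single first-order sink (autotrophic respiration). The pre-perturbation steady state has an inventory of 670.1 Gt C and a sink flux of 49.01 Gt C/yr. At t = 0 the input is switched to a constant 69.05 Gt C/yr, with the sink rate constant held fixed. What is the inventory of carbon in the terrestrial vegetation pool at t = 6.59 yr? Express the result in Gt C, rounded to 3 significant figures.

The sink rate constant is k = F₀/M₀ = 49.01/670.1 = 0.07314 yr⁻¹.
Solving dM/dt = F₁ − kM with M(0) = M₀ gives M(t) = F₁/k + (M₀ − F₁/k)·e^(−kt).
F₁/k = 69.05/0.07314 = 944.10 Gt C; kt = 0.07314 × 6.59 = 0.4820, e^(−kt) = 0.6176.
M(6.59) = 944.10 + (670.1 − 944.10) × 0.6176 = 944.10 − 169.2 = 774.89 Gt C.

775 Gt C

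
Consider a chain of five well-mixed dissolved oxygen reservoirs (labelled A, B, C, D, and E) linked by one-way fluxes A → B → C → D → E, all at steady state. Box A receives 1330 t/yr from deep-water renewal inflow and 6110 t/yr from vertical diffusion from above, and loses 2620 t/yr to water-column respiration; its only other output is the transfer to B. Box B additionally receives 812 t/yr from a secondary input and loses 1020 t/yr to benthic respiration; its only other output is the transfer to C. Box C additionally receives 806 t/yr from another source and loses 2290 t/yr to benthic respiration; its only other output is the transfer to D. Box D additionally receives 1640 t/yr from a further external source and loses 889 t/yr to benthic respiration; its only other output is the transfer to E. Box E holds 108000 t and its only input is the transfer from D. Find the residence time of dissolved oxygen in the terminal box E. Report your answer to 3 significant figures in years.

Box A: F(A→B) = (1330 + 6110) − 2620 = 4820.0 t/yr.
Box B: F(B→C) = (4820.0 + 812) − 1020 = 4612.0 t/yr.
Box C: F(C→D) = (4612.0 + 806) − 2290 = 3128.0 t/yr.
Box D: F(D→E) = (3128.0 + 1640) − 889 = 3879.0 t/yr.
Box E throughput = its input = 3879.0 t/yr; τ = 108000 / 3879.0 = 27.84 yr.

27.8 yr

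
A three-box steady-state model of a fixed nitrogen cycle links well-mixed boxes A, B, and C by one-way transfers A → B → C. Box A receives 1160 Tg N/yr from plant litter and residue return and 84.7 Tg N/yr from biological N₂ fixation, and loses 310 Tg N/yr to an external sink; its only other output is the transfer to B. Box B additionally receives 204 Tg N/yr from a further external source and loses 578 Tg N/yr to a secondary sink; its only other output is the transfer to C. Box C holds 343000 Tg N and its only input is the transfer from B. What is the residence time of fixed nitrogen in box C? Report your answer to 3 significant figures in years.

612 yr

Box A: F(A→B) = (1160 + 84.7) − 310 = 934.70 Tg N/yr.
Box B: F(B→C) = (934.70 + 204) − 578 = 560.70 Tg N/yr.
Box C throughput = its input = 560.70 Tg N/yr; τ = 343000 / 560.70 = 611.7 yr.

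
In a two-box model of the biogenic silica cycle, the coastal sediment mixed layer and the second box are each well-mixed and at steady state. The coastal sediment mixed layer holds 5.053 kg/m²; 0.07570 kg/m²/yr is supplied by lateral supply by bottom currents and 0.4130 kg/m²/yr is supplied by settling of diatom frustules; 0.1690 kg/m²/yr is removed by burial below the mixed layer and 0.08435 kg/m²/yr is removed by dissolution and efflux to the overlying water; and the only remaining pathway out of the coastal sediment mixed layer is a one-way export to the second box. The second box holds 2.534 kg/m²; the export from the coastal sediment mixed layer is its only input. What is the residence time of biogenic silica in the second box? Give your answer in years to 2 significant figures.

Balance the coastal sediment mixed layer: ΣF_in = 0.07570 + 0.4130 = 0.48870 kg/m²/yr.
Export to the second box = ΣF_in − (0.1690 + 0.08435) = 0.23535 kg/m²/yr.
At steady state the output of the second box equals its input, 0.23535 kg/m²/yr.
τ = M / F = 2.534 / 0.23535 = 10.77 yr.

11 yr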